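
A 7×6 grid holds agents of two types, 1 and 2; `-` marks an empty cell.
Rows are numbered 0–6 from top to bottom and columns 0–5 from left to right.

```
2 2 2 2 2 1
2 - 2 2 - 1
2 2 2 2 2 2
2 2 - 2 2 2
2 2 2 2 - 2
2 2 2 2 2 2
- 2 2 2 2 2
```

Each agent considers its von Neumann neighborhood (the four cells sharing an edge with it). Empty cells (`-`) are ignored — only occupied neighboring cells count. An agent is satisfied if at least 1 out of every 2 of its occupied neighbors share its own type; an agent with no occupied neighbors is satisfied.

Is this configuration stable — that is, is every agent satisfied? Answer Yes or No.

Yes

Row 0: (0,0)2 2/2 ok · (0,1)2 2/2 ok · (0,2)2 3/3 ok · (0,3)2 3/3 ok · (0,4)2 1/2 ok · (0,5)1 1/2 ok
Row 1: (1,0)2 2/2 ok · (1,2)2 3/3 ok · (1,3)2 3/3 ok · (1,5)1 1/2 ok
Row 2: (2,0)2 3/3 ok · (2,1)2 3/3 ok · (2,2)2 3/3 ok · (2,3)2 4/4 ok · (2,4)2 3/3 ok · (2,5)2 2/3 ok
Row 3: (3,0)2 3/3 ok · (3,1)2 3/3 ok · (3,3)2 3/3 ok · (3,4)2 3/3 ok · (3,5)2 3/3 ok
Row 4: (4,0)2 3/3 ok · (4,1)2 4/4 ok · (4,2)2 3/3 ok · (4,3)2 3/3 ok · (4,5)2 2/2 ok
Row 5: (5,0)2 2/2 ok · (5,1)2 4/4 ok · (5,2)2 4/4 ok · (5,3)2 4/4 ok · (5,4)2 3/3 ok · (5,5)2 3/3 ok
Row 6: (6,1)2 2/2 ok · (6,2)2 3/3 ok · (6,3)2 3/3 ok · (6,4)2 3/3 ok · (6,5)2 2/2 ok
All meet the threshold, so the configuration is stable.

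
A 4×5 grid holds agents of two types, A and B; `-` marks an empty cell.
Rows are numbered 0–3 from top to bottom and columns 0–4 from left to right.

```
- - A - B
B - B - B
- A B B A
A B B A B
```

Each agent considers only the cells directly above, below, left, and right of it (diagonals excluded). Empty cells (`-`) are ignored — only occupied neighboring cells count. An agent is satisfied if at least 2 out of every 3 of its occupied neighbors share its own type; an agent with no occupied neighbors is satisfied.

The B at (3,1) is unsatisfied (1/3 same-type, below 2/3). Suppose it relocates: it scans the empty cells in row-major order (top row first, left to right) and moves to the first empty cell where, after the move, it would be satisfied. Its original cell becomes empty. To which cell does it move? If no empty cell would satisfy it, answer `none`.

(0,0)

Vacating (3,1). Empty cells in order:
  (0,0): 1/1 same-type → satisfied — stop here.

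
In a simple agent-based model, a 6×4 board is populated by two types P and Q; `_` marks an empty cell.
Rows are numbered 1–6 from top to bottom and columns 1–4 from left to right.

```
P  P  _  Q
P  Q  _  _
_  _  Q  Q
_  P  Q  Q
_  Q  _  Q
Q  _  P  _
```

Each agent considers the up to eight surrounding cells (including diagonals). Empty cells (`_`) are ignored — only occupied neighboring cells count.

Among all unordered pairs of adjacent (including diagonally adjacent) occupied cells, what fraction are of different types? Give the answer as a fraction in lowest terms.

4/11

Scan each occupied cell's neighbors to the right and below (and the two forward diagonals) so each pair is counted once.
Row 1: P(1,1)–P(1,2)= P(1,1)–P(2,1)= P(1,1)–Q(2,2)≠ P(1,2)–Q(2,2)≠ P(1,2)–P(2,1)=  → 2/5 unlike.
Row 2: P(2,1)–Q(2,2)≠ Q(2,2)–Q(3,3)=  → 1/2 unlike.
Row 3: Q(3,3)–Q(3,4)= Q(3,3)–Q(4,3)= Q(3,3)–Q(4,4)= Q(3,3)–P(4,2)≠ Q(3,4)–Q(4,4)= Q(3,4)–Q(4,3)=  → 1/6 unlike.
Row 4: P(4,2)–Q(4,3)≠ P(4,2)–Q(5,2)≠ Q(4,3)–Q(4,4)= Q(4,3)–Q(5,4)= Q(4,3)–Q(5,2)= Q(4,4)–Q(5,4)=  → 2/6 unlike.
Row 5: Q(5,2)–P(6,3)≠ Q(5,2)–Q(6,1)= Q(5,4)–P(6,3)≠  → 2/3 unlike.
Total adjacent occupied pairs: 22; unlike-type pairs: 8.
8/22 reduces to 4/11.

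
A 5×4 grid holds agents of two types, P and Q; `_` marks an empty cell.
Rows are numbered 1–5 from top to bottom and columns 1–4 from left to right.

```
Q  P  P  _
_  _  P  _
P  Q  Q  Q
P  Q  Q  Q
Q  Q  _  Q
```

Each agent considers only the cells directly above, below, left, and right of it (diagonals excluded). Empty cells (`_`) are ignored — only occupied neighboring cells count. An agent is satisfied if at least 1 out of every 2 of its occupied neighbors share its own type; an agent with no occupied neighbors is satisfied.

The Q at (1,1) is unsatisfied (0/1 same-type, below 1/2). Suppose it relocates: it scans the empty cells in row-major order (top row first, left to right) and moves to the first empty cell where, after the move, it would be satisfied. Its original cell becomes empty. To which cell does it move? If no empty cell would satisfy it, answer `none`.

(2,4)

Vacating (1,1). Empty cells in order:
  (1,4): 0/1 same-type → still unsatisfied.
  (2,1): 0/1 same-type → still unsatisfied.
  (2,2): 1/3 same-type → still unsatisfied.
  (2,4): 1/2 same-type → satisfied — stop here.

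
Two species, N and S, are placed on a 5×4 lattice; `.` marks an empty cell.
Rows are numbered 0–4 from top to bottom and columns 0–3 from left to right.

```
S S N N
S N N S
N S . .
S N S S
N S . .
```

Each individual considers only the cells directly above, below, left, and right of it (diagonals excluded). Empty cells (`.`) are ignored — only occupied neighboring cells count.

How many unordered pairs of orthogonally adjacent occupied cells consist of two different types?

Scan each occupied cell's neighbors to the right and below so each pair is counted once.
From row 0: 3 unlike of 7 pairs (running 3/7).
From row 1: 4 unlike of 5 pairs (running 7/12).
From row 2: 3 unlike of 3 pairs (running 10/15).
From row 3: 4 unlike of 5 pairs (running 14/20).
From row 4: 1 unlike of 1 pairs (running 15/21).
Total adjacent occupied pairs: 21; unlike-type pairs: 15.

15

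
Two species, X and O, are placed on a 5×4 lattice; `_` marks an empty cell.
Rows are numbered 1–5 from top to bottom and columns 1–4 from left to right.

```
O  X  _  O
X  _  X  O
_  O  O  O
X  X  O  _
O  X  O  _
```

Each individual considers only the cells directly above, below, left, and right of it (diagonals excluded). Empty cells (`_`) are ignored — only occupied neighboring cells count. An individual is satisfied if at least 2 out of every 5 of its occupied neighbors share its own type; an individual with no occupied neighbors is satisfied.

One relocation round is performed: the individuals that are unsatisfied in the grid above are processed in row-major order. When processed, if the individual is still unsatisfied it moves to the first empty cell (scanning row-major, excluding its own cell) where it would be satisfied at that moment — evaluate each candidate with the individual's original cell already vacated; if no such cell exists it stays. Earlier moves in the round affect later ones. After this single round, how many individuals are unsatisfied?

0

Initially unsatisfied (in order): (1,1), (1,2), (2,1), (2,3), (5,1), (5,2).
  (1,1) → (4,4).
  (1,2): now satisfied by earlier moves; stays.
  (2,1): now satisfied by earlier moves; stays.
  (2,3) → (1,1).
  (5,1) → (1,3).
  (5,2): now satisfied by earlier moves; stays.
Resulting grid:
X X O O
X _ _ O
_ O O O
X X O O
_ X O _
All satisfied now.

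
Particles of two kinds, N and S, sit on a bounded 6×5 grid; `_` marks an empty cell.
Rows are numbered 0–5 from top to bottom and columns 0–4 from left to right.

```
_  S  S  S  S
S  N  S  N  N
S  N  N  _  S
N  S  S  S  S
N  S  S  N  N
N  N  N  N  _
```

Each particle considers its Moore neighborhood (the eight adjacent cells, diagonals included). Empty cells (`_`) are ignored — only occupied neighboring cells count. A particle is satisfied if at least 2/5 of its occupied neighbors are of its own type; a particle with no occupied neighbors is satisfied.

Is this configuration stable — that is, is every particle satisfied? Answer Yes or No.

(0,1)S 3/4 ✓
(0,2)S 3/5 ✓
(0,3)S 3/5 ✓
(0,4)S 1/3 ✗
(1,0)S 2/4 ✓
(1,1)N 2/7 ✗
(1,2)S 3/7 ✓
(1,3)N 2/7 ✗
(1,4)N 1/4 ✗
(2,0)S 2/5 ✓
(2,1)N 3/8 ✗
(2,2)N 3/7 ✓
(2,4)S 2/4 ✓
(3,0)N 2/5 ✓
(3,1)S 4/8 ✓
(3,2)S 4/7 ✓
(3,3)S 4/7 ✓
(3,4)S 2/4 ✓
(4,0)N 3/5 ✓
(4,1)S 3/8 ✗
(4,2)S 4/8 ✓
(4,3)N 3/7 ✓
(4,4)N 2/4 ✓
(5,0)N 2/3 ✓
(5,1)N 3/5 ✓
(5,2)N 3/5 ✓
(5,3)N 3/4 ✓
For instance (0,4) has only 1/3 same-type neighbors, below 2/5.

No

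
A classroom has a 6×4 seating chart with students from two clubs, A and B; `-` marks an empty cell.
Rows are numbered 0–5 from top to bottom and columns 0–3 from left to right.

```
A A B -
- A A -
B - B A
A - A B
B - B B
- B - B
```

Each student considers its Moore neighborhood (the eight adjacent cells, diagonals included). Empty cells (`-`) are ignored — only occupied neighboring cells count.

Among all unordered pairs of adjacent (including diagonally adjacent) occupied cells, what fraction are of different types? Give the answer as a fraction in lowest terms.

14/29

Scan each occupied cell's neighbors to the right and below (and the two forward diagonals) so each pair is counted once.
Row 0: A(0,0)–A(0,1)= A(0,0)–A(1,1)= A(0,1)–B(0,2)≠ A(0,1)–A(1,1)= A(0,1)–A(1,2)= B(0,2)–A(1,2)≠ B(0,2)–A(1,1)≠  → 3/7 unlike.
Row 1: A(1,1)–A(1,2)= A(1,1)–B(2,2)≠ A(1,1)–B(2,0)≠ A(1,2)–B(2,2)≠ A(1,2)–A(2,3)=  → 3/5 unlike.
Row 2: B(2,0)–A(3,0)≠ B(2,2)–A(2,3)≠ B(2,2)–A(3,2)≠ B(2,2)–B(3,3)= A(2,3)–B(3,3)≠ A(2,3)–A(3,2)=  → 4/6 unlike.
Row 3: A(3,0)–B(4,0)≠ A(3,2)–B(3,3)≠ A(3,2)–B(4,2)≠ A(3,2)–B(4,3)≠ B(3,3)–B(4,3)= B(3,3)–B(4,2)=  → 4/6 unlike.
Row 4: B(4,0)–B(5,1)= B(4,2)–B(4,3)= B(4,2)–B(5,3)= B(4,2)–B(5,1)= B(4,3)–B(5,3)=  → 0/5 unlike.
Total adjacent occupied pairs: 29; unlike-type pairs: 14.
14/29 is already in lowest terms.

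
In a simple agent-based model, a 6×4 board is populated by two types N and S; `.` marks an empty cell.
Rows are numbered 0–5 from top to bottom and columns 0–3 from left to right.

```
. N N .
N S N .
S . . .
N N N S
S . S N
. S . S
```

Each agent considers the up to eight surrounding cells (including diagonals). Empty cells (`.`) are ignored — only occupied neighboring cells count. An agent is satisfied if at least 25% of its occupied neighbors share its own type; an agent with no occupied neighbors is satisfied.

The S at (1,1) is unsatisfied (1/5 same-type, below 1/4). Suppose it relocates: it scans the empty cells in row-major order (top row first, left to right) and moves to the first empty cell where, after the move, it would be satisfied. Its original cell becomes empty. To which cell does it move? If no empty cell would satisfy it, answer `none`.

(2,2)

Vacating (1,1). Empty cells in order:
  (0,0): 0/2 same-type → still unsatisfied.
  (0,3): 0/2 same-type → still unsatisfied.
  (1,3): 0/2 same-type → still unsatisfied.
  (2,1): 1/6 same-type → still unsatisfied.
  (2,2): 1/4 same-type → satisfied — stop here.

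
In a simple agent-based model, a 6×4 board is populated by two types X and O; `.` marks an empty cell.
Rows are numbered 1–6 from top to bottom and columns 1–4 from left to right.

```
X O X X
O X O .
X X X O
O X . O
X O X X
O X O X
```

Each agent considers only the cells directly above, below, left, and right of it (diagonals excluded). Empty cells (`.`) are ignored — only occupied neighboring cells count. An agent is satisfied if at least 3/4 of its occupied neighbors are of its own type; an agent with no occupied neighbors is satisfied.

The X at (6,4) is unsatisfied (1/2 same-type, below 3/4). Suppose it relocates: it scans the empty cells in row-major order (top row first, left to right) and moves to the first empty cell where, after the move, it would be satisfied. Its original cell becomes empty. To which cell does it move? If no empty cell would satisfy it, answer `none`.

Vacating (6,4). Empty cells in order:
  (2,4): 1/3 same-type → still unsatisfied.
  (4,3): 3/4 same-type → satisfied — stop here.

(4,3)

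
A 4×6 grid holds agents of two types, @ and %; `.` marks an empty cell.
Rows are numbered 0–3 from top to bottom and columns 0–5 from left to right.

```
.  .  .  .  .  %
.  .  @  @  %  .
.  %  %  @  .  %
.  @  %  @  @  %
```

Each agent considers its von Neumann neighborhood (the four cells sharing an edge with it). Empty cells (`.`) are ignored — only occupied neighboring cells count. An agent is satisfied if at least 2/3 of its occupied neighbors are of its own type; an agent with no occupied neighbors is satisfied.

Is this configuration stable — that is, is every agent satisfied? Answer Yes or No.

Row 0: (0,5)% 0/0 ✓
Row 1: (1,2)@ 1/2 ✗ · (1,3)@ 2/3 ✓ · (1,4)% 0/1 ✗
Row 2: (2,1)% 1/2 ✗ · (2,2)% 2/4 ✗ · (2,3)@ 2/3 ✓ · (2,5)% 1/1 ✓
Row 3: (3,1)@ 0/2 ✗ · (3,2)% 1/3 ✗ · (3,3)@ 2/3 ✓ · (3,4)@ 1/2 ✗ · (3,5)% 1/2 ✗
For instance (1,2) has only 1/2 same-type neighbors, below 2/3.

No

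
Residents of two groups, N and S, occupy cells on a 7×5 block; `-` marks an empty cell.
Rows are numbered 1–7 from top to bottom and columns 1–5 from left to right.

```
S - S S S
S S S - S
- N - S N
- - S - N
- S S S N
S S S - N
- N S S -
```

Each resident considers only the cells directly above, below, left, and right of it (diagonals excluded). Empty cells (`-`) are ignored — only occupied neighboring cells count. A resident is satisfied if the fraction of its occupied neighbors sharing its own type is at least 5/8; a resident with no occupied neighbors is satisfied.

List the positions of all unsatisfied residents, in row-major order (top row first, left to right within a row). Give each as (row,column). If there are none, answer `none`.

(2,5), (3,2), (3,4), (3,5), (5,4), (7,2)

(1,1)S 1/1 satisfied
(1,3)S 2/2 satisfied
(1,4)S 2/2 satisfied
(1,5)S 2/2 satisfied
(2,1)S 2/2 satisfied
(2,2)S 2/3 satisfied
(2,3)S 2/2 satisfied
(2,5)S 1/2 not
(3,2)N 0/1 not
(3,4)S 0/1 not
(3,5)N 1/3 not
(4,3)S 1/1 satisfied
(4,5)N 2/2 satisfied
(5,2)S 2/2 satisfied
(5,3)S 4/4 satisfied
(5,4)S 1/2 not
(5,5)N 2/3 satisfied
(6,1)S 1/1 satisfied
(6,2)S 3/4 satisfied
(6,3)S 3/3 satisfied
(6,5)N 1/1 satisfied
(7,2)N 0/2 not
(7,3)S 2/3 satisfied
(7,4)S 1/1 satisfied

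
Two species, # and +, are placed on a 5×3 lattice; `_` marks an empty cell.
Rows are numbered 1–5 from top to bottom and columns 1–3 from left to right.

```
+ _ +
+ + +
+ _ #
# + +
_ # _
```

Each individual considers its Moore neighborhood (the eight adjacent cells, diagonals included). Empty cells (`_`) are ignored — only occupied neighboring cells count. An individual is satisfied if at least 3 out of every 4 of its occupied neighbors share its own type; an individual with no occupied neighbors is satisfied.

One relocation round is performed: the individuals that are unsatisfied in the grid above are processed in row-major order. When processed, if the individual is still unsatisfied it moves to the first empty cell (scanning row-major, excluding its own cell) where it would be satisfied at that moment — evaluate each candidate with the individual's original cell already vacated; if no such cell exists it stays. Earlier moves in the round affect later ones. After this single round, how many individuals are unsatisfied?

4

Initially unsatisfied (in order): (2,3), (3,3), (4,1), (4,2), (4,3), (5,2).
  (2,3) → (1,2).
  (3,3): no empty cell satisfies it; stays.
  (4,1): no empty cell satisfies it; stays.
  (4,2) → (2,3).
  (4,3): no empty cell satisfies it; stays.
  (5,2) → (5,1).
Resulting grid:
+ + +
+ + +
+ _ #
# _ +
# _ _
Unsatisfied now: (3,1), (3,3), (4,1), (4,3).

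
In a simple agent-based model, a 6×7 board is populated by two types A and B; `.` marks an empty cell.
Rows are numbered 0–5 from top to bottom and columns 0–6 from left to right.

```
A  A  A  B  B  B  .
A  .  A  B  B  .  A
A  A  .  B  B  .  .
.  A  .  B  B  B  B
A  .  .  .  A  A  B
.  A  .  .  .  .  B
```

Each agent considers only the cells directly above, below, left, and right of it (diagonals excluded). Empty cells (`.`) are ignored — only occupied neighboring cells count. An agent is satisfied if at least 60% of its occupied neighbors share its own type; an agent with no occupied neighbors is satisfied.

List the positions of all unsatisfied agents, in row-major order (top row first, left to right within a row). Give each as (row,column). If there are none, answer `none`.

(1,2), (4,4), (4,5)

(0,0)A 2/2 satisfied
(0,1)A 2/2 satisfied
(0,2)A 2/3 satisfied
(0,3)B 2/3 satisfied
(0,4)B 3/3 satisfied
(0,5)B 1/1 satisfied
(1,0)A 2/2 satisfied
(1,2)A 1/2 not
(1,3)B 3/4 satisfied
(1,4)B 3/3 satisfied
(1,6)A 0/0 satisfied
(2,0)A 2/2 satisfied
(2,1)A 2/2 satisfied
(2,3)B 3/3 satisfied
(2,4)B 3/3 satisfied
(3,1)A 1/1 satisfied
(3,3)B 2/2 satisfied
(3,4)B 3/4 satisfied
(3,5)B 2/3 satisfied
(3,6)B 2/2 satisfied
(4,0)A 0/0 satisfied
(4,4)A 1/2 not
(4,5)A 1/3 not
(4,6)B 2/3 satisfied
(5,1)A 0/0 satisfied
(5,6)B 1/1 satisfied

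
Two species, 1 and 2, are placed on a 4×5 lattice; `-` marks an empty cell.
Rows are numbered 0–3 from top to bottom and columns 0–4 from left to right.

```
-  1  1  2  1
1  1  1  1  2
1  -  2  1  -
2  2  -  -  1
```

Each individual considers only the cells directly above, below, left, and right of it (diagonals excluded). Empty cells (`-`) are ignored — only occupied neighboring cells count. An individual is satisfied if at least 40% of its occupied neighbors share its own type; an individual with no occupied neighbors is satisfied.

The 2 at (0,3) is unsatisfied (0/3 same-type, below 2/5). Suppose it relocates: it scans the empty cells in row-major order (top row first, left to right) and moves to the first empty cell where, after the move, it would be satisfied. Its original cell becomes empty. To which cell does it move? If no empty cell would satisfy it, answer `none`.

(2,1)

Vacating (0,3). Empty cells in order:
  (0,0): 0/2 same-type → still unsatisfied.
  (2,1): 2/4 same-type → satisfied — stop here.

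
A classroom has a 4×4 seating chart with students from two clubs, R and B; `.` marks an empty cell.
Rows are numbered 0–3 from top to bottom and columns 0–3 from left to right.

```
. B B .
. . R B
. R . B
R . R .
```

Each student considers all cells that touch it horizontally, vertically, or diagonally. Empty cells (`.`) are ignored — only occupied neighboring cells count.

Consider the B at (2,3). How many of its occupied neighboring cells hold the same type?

Occupied neighbors of (2,3): (1,2)=R, (1,3)=B, (3,2)=R.
Same type (B): 1 of 3.

1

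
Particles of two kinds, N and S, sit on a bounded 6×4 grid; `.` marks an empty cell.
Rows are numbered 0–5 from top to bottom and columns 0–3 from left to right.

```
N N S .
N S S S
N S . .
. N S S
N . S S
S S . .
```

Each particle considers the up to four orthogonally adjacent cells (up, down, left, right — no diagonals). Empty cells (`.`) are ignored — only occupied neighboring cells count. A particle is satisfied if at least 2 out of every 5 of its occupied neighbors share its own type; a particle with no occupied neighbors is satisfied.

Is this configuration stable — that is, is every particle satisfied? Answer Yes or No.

No

(0,0)N 2/2 satisfied
(0,1)N 1/3 not
(0,2)S 1/2 satisfied
(1,0)N 2/3 satisfied
(1,1)S 2/4 satisfied
(1,2)S 3/3 satisfied
(1,3)S 1/1 satisfied
(2,0)N 1/2 satisfied
(2,1)S 1/3 not
(3,1)N 0/2 not
(3,2)S 2/3 satisfied
(3,3)S 2/2 satisfied
(4,0)N 0/1 not
(4,2)S 2/2 satisfied
(4,3)S 2/2 satisfied
(5,0)S 1/2 satisfied
(5,1)S 1/1 satisfied
For instance (0,1) has only 1/3 same-type neighbors, below 2/5.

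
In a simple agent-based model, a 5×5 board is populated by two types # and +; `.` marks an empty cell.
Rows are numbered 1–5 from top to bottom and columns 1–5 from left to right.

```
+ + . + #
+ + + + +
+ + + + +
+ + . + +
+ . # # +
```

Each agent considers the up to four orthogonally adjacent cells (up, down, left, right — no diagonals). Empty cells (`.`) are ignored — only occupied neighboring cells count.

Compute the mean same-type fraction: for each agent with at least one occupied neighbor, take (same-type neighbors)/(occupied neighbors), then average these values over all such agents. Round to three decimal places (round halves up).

Row 1: (1,1)+ 2/2 · (1,2)+ 2/2 · (1,4)+ 1/2 · (1,5)# 0/2
Row 2: (2,1)+ 3/3 · (2,2)+ 4/4 · (2,3)+ 3/3 · (2,4)+ 4/4 · (2,5)+ 2/3
Row 3: (3,1)+ 3/3 · (3,2)+ 4/4 · (3,3)+ 3/3 · (3,4)+ 4/4 · (3,5)+ 3/3
Row 4: (4,1)+ 3/3 · (4,2)+ 2/2 · (4,4)+ 2/3 · (4,5)+ 3/3
Row 5: (5,1)+ 1/1 · (5,3)# 1/1 · (5,4)# 1/3 · (5,5)+ 1/2
Sum over 22 agents: 2/2 + 2/2 + 1/2 + 0/2 + 3/3 + 4/4 + 3/3 + 4/4 + 2/3 + 3/3 + 4/4 + 3/3 + 4/4 + 3/3 + 3/3 + 2/2 + 2/3 + 3/3 + 1/1 + 1/1 + 1/3 + 1/2 = 56/3; mean = 56/3 ÷ 22 = 28/33 = 0.848484… → 0.848.

0.848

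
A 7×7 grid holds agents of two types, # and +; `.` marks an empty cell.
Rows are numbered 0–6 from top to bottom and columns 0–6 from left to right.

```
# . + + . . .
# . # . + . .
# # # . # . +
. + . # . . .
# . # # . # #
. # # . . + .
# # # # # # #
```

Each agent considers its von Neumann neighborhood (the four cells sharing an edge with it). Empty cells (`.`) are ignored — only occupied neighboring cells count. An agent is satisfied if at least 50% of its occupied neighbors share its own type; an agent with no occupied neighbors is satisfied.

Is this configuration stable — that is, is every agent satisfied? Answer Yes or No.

No

(0,0)# 1/1 ok
(0,2)+ 1/2 ok
(0,3)+ 1/1 ok
(1,0)# 2/2 ok
(1,2)# 1/2 ok
(1,4)+ 0/1 unhappy
(2,0)# 2/2 ok
(2,1)# 2/3 ok
(2,2)# 2/2 ok
(2,4)# 0/1 unhappy
(2,6)+ 0/0 ok
(3,1)+ 0/1 unhappy
(3,3)# 1/1 ok
(4,0)# 0/0 ok
(4,2)# 2/2 ok
(4,3)# 2/2 ok
(4,5)# 1/2 ok
(4,6)# 1/1 ok
(5,1)# 2/2 ok
(5,2)# 3/3 ok
(5,5)+ 0/2 unhappy
(6,0)# 1/1 ok
(6,1)# 3/3 ok
(6,2)# 3/3 ok
(6,3)# 2/2 ok
(6,4)# 2/2 ok
(6,5)# 2/3 ok
(6,6)# 1/1 ok
For instance (1,4) has only 0/1 same-type neighbors, below 1/2.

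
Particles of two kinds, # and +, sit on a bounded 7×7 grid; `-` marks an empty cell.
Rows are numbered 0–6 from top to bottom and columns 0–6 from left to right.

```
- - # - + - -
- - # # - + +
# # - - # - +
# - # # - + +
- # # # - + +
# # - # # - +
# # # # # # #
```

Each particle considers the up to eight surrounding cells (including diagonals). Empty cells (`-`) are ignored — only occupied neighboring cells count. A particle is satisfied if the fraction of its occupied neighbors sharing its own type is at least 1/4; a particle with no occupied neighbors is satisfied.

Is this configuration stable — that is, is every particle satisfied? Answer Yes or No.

(0,2)# 2/2 satisfied
(0,4)+ 1/2 satisfied
(1,2)# 3/3 satisfied
(1,3)# 3/4 satisfied
(1,5)+ 3/4 satisfied
(1,6)+ 2/2 satisfied
(2,0)# 2/2 satisfied
(2,1)# 4/4 satisfied
(2,4)# 2/4 satisfied
(2,6)+ 4/4 satisfied
(3,0)# 3/3 satisfied
(3,2)# 5/5 satisfied
(3,3)# 4/4 satisfied
(3,5)+ 4/5 satisfied
(3,6)+ 4/4 satisfied
(4,1)# 5/5 satisfied
(4,2)# 6/6 satisfied
(4,3)# 5/5 satisfied
(4,5)+ 4/5 satisfied
(4,6)+ 4/4 satisfied
(5,0)# 4/4 satisfied
(5,1)# 6/6 satisfied
(5,3)# 6/6 satisfied
(5,4)# 5/6 satisfied
(5,6)+ 2/4 satisfied
(6,0)# 3/3 satisfied
(6,1)# 4/4 satisfied
(6,2)# 4/4 satisfied
(6,3)# 4/4 satisfied
(6,4)# 4/4 satisfied
(6,5)# 3/4 satisfied
(6,6)# 1/2 satisfied
All meet the threshold, so the configuration is stable.

Yes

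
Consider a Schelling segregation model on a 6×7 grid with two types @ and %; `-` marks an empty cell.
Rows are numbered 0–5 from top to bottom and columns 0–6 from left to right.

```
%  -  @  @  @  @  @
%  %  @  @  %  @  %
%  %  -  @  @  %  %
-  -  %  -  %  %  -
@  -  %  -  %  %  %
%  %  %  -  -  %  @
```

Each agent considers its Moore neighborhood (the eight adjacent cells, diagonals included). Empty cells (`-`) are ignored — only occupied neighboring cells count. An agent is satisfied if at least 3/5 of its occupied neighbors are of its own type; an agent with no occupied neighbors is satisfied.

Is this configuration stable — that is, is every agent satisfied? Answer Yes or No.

Row 0: (0,0)% 2/2 ok · (0,2)@ 3/4 ok · (0,3)@ 4/5 ok · (0,4)@ 4/5 ok · (0,5)@ 3/5 ok · (0,6)@ 2/3 ok
Row 1: (1,0)% 4/4 ok · (1,1)% 4/6 ok · (1,2)@ 4/6 ok · (1,3)@ 6/7 ok · (1,4)% 1/8 unhappy · (1,5)@ 4/8 unhappy · (1,6)% 2/5 unhappy
Row 2: (2,0)% 3/3 ok · (2,1)% 4/5 ok · (2,3)@ 3/6 unhappy · (2,4)@ 3/7 unhappy · (2,5)% 5/7 ok · (2,6)% 3/4 ok
Row 3: (3,2)% 2/3 ok · (3,4)% 4/6 ok · (3,5)% 6/7 ok
Row 4: (4,0)@ 0/2 unhappy · (4,2)% 3/3 ok · (4,4)% 4/4 ok · (4,5)% 5/6 ok · (4,6)% 3/4 ok
Row 5: (5,0)% 1/2 unhappy · (5,1)% 3/4 ok · (5,2)% 2/2 ok · (5,5)% 3/4 ok · (5,6)@ 0/3 unhappy
For instance (1,4) has only 1/8 same-type neighbors, below 3/5.

No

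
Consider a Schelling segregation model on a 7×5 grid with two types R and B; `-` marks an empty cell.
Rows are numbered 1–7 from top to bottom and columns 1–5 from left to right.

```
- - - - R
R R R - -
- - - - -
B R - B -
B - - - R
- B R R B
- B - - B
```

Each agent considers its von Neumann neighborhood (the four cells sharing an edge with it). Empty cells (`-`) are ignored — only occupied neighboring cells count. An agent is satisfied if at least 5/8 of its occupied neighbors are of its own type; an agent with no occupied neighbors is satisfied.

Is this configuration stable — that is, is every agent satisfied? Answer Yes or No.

Row 1: (1,5)R 0/0 ok
Row 2: (2,1)R 1/1 ok · (2,2)R 2/2 ok · (2,3)R 1/1 ok
Row 4: (4,1)B 1/2 unhappy · (4,2)R 0/1 unhappy · (4,4)B 0/0 ok
Row 5: (5,1)B 1/1 ok · (5,5)R 0/1 unhappy
Row 6: (6,2)B 1/2 unhappy · (6,3)R 1/2 unhappy · (6,4)R 1/2 unhappy · (6,5)B 1/3 unhappy
Row 7: (7,2)B 1/1 ok · (7,5)B 1/1 ok
For instance (4,1) has only 1/2 same-type neighbors, below 5/8.

No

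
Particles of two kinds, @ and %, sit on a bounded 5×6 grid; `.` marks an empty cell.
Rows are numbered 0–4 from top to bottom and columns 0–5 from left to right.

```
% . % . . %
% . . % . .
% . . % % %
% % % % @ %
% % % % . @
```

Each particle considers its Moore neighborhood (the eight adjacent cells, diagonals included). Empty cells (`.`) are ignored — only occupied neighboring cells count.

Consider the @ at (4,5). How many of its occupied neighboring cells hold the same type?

Occupied neighbors of (4,5): (3,4)=@, (3,5)=%.
Same type (@): 1 of 2.

1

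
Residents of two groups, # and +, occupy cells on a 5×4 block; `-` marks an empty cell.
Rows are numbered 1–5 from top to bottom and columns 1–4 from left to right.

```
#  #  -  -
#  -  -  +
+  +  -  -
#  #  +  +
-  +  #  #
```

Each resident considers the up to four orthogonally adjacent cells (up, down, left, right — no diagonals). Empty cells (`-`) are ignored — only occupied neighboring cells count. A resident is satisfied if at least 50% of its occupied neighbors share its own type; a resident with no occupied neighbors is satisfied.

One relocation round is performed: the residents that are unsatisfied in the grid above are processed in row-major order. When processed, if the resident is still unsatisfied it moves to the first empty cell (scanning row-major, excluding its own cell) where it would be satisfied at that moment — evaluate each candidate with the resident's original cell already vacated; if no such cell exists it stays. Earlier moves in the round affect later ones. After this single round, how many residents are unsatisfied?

Initially unsatisfied (in order): (3,1), (4,2), (4,3), (5,2), (5,3).
  (3,1) → (1,4).
  (4,2) → (1,3).
  (4,3): now satisfied by earlier moves; stays.
  (5,2) → (2,3).
  (5,3): now satisfied by earlier moves; stays.
Resulting grid:
# # # +
# - + +
- + - -
# - + +
- - # #
Unsatisfied now: (1,3).

1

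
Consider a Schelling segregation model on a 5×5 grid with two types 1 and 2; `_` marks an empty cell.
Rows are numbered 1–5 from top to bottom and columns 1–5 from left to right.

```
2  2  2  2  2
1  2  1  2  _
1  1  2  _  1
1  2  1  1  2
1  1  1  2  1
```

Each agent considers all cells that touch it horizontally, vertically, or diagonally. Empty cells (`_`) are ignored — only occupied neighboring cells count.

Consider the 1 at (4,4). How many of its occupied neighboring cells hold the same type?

4

Occupied neighbors of (4,4): (3,3)=2, (3,5)=1, (4,3)=1, (4,5)=2, (5,3)=1, (5,4)=2, (5,5)=1.
Same type (1): 4 of 7.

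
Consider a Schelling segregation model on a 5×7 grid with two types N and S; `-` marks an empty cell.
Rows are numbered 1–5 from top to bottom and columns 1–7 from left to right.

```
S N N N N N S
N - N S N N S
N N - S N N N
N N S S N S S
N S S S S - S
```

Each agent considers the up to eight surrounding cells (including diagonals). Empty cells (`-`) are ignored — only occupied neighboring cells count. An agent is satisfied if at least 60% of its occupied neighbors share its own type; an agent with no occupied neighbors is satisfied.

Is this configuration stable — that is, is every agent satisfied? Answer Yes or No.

No

(1,1)S 0/2 ✗
(1,2)N 3/4 ✓
(1,3)N 3/4 ✓
(1,4)N 4/5 ✓
(1,5)N 4/5 ✓
(1,6)N 3/5 ✓
(1,7)S 1/3 ✗
(2,1)N 3/4 ✓
(2,3)N 4/6 ✓
(2,4)S 1/7 ✗
(2,5)N 6/8 ✓
(2,6)N 6/8 ✓
(2,7)S 1/5 ✗
(3,1)N 4/4 ✓
(3,2)N 5/6 ✓
(3,4)S 3/7 ✗
(3,5)N 4/8 ✗
(3,6)N 5/8 ✓
(3,7)N 2/5 ✗
(4,1)N 4/5 ✓
(4,2)N 4/7 ✗
(4,3)S 5/7 ✓
(4,4)S 5/7 ✓
(4,5)N 2/7 ✗
(4,6)S 3/7 ✗
(4,7)S 2/4 ✗
(5,1)N 2/3 ✓
(5,2)S 2/5 ✗
(5,3)S 4/5 ✓
(5,4)S 4/5 ✓
(5,5)S 3/4 ✓
(5,7)S 2/2 ✓
For instance (1,1) has only 0/2 same-type neighbors, below 3/5.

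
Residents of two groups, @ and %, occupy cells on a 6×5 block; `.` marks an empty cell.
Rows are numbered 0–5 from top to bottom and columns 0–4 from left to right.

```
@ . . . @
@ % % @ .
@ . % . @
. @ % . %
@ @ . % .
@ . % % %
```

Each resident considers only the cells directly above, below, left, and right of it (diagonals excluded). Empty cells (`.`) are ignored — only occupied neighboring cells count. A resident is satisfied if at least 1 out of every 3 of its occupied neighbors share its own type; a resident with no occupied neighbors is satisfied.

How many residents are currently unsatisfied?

3

Row 0: (0,0)@ 1/1 ✓ · (0,4)@ 0/0 ✓
Row 1: (1,0)@ 2/3 ✓ · (1,1)% 1/2 ✓ · (1,2)% 2/3 ✓ · (1,3)@ 0/1 ✗
Row 2: (2,0)@ 1/1 ✓ · (2,2)% 2/2 ✓ · (2,4)@ 0/1 ✗
Row 3: (3,1)@ 1/2 ✓ · (3,2)% 1/2 ✓ · (3,4)% 0/1 ✗
Row 4: (4,0)@ 2/2 ✓ · (4,1)@ 2/2 ✓ · (4,3)% 1/1 ✓
Row 5: (5,0)@ 1/1 ✓ · (5,2)% 1/1 ✓ · (5,3)% 3/3 ✓ · (5,4)% 1/1 ✓
Unsatisfied: (1,3), (2,4), (3,4) — 3 in total.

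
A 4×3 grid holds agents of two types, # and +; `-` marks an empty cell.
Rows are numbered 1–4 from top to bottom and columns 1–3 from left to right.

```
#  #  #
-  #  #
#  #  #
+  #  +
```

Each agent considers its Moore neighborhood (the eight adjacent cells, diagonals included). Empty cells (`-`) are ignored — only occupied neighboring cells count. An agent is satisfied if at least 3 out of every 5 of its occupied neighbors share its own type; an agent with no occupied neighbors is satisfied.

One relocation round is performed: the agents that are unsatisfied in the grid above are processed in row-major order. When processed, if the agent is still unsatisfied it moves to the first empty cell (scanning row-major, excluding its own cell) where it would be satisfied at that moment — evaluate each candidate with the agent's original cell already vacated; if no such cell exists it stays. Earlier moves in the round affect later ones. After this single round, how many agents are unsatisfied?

Initially unsatisfied (in order): (4,1), (4,3).
  (4,1): no empty cell satisfies it; stays.
  (4,3): no empty cell satisfies it; stays.
Resulting grid:
# # #
- # #
# # #
+ # +
Unsatisfied now: (4,1), (4,3).

2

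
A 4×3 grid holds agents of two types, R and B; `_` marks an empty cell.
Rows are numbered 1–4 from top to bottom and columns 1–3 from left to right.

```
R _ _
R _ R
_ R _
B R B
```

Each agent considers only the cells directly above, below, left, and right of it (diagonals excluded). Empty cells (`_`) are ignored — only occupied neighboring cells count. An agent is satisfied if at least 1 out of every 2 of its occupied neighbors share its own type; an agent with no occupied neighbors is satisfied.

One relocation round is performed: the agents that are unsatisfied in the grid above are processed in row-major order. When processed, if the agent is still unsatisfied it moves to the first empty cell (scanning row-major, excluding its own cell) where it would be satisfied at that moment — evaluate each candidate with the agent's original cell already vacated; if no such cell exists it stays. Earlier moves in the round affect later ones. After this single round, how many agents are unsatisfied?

0

Initially unsatisfied (in order): (4,1), (4,2), (4,3).
  (4,1): no empty cell satisfies it; stays.
  (4,2) → (1,2).
  (4,3): now satisfied by earlier moves; stays.
Resulting grid:
R R _
R _ R
_ R _
B _ B
All satisfied now.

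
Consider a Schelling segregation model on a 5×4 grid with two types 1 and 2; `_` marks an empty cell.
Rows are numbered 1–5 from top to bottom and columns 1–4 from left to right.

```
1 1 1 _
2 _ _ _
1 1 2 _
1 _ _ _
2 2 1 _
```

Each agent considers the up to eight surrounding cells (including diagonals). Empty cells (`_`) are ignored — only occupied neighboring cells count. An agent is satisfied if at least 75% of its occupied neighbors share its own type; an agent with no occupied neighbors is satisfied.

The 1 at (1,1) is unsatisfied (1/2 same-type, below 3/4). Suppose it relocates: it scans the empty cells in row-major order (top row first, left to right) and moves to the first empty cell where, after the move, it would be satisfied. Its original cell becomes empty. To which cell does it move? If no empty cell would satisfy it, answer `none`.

Vacating (1,1). Empty cells in order:
  (1,4): 1/1 same-type → satisfied — stop here.

(1,4)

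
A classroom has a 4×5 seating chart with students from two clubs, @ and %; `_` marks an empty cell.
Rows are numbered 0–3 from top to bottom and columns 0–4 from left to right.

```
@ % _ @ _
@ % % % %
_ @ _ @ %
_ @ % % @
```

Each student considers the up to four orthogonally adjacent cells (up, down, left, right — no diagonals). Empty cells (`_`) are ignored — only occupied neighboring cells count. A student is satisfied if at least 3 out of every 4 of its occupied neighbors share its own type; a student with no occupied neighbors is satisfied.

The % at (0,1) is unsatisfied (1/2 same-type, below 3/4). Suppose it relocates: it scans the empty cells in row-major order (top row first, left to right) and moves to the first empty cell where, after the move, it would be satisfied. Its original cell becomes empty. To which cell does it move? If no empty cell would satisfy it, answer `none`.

Vacating (0,1). Empty cells in order:
  (0,2): 1/2 same-type → still unsatisfied.
  (0,4): 1/2 same-type → still unsatisfied.
  (2,0): 0/2 same-type → still unsatisfied.
  (2,2): 2/4 same-type → still unsatisfied.
  (3,0): 0/1 same-type → still unsatisfied.

none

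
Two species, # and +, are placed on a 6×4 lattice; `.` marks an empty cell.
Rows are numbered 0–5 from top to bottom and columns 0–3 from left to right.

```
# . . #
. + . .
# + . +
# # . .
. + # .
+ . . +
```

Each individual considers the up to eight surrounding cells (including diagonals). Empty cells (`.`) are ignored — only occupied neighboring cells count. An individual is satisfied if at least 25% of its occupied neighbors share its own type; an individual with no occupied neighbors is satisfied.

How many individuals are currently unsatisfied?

2

Row 0: (0,0)# 0/1 unhappy · (0,3)# 0/0 ok
Row 1: (1,1)+ 1/3 ok
Row 2: (2,0)# 2/4 ok · (2,1)+ 1/4 ok · (2,3)+ 0/0 ok
Row 3: (3,0)# 2/4 ok · (3,1)# 3/5 ok
Row 4: (4,1)+ 1/4 ok · (4,2)# 1/3 ok
Row 5: (5,0)+ 1/1 ok · (5,3)+ 0/1 unhappy
Unsatisfied: (0,0), (5,3) — 2 in total.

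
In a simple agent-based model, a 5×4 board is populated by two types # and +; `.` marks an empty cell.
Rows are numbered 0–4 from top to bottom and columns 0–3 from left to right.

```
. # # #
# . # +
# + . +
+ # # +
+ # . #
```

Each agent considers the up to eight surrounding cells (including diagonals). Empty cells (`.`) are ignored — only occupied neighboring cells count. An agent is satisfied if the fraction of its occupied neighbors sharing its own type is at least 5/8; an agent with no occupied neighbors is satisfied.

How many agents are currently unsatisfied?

(0,1)# 3/3 ✓
(0,2)# 3/4 ✓
(0,3)# 2/3 ✓
(1,0)# 2/3 ✓
(1,2)# 3/6 ✗
(1,3)+ 1/4 ✗
(2,0)# 2/4 ✗
(2,1)+ 1/6 ✗
(2,3)+ 2/4 ✗
(3,0)+ 2/5 ✗
(3,1)# 3/6 ✗
(3,2)# 3/6 ✗
(3,3)+ 1/3 ✗
(4,0)+ 1/3 ✗
(4,1)# 2/4 ✗
(4,3)# 1/2 ✗
Unsatisfied: (1,2), (1,3), (2,0), (2,1), (2,3), (3,0), (3,1), (3,2), (3,3), (4,0), (4,1), (4,3) — 12 in total.

12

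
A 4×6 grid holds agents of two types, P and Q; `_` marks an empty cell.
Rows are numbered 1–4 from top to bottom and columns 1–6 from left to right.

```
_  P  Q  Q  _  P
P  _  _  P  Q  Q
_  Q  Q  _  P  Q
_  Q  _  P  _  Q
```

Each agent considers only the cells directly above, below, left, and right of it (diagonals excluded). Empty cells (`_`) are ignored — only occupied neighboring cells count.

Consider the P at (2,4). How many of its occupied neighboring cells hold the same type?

Occupied neighbors of (2,4): (1,4)=Q, (2,5)=Q.
Same type (P): 0 of 2.

0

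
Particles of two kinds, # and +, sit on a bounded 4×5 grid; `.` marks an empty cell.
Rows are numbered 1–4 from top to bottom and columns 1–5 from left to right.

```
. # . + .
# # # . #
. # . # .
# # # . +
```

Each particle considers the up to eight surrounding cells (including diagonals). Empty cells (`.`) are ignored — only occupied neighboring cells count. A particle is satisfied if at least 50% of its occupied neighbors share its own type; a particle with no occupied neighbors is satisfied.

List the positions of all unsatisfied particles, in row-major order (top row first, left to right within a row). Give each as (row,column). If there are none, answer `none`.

(1,2)# 3/3 ok
(1,4)+ 0/2 unhappy
(2,1)# 3/3 ok
(2,2)# 4/4 ok
(2,3)# 4/5 ok
(2,5)# 1/2 ok
(3,2)# 6/6 ok
(3,4)# 3/4 ok
(4,1)# 2/2 ok
(4,2)# 3/3 ok
(4,3)# 3/3 ok
(4,5)+ 0/1 unhappy

(1,4), (4,5)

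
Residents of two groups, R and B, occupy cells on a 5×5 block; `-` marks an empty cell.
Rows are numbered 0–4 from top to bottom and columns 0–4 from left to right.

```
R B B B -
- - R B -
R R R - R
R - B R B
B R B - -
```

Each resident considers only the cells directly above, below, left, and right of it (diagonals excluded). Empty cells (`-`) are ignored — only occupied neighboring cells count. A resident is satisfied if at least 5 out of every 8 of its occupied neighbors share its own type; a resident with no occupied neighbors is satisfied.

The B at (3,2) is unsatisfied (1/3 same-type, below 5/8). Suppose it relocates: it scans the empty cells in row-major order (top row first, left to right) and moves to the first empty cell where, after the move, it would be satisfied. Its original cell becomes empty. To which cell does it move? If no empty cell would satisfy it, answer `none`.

Vacating (3,2). Empty cells in order:
  (0,4): 1/1 same-type → satisfied — stop here.

(0,4)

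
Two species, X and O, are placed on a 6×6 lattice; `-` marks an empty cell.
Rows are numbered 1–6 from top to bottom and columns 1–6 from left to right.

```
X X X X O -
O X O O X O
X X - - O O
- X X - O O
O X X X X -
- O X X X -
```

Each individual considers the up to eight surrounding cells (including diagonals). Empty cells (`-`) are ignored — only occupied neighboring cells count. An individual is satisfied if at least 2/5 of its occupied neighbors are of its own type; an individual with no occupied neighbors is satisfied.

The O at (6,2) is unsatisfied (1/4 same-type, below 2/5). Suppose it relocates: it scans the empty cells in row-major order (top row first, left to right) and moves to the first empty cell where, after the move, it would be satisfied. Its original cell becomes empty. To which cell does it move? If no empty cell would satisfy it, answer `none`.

(1,6)

Vacating (6,2). Empty cells in order:
  (1,6): 2/3 same-type → satisfied — stop here.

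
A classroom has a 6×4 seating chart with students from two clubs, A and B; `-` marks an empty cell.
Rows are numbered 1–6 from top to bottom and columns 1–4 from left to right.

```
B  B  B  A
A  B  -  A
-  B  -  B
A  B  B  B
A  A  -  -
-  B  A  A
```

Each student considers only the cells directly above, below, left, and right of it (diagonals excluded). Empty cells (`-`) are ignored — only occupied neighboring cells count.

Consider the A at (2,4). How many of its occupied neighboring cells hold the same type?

1

Occupied neighbors of (2,4): (1,4)=A, (3,4)=B.
Same type (A): 1 of 2.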